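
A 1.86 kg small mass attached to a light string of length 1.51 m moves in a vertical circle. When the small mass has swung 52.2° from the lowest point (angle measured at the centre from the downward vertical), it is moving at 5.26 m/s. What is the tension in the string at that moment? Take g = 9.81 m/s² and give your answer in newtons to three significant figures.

45.3 N

Take the radial direction toward the centre of the circle as positive. The component of the weight along the string toward the centre is −mg cos φ (φ measured from the bottom), so Newton's second law along the string gives T − mg cos φ = m v²/r.
cos 52.2° = 0.6129, so T = m(v²/r + g cos φ) = 1.86 × ((5.26)²/1.51 + 9.81 × 0.6129) = 1.86 × (18.32 + (6.013)) = 1.86 × 24.34 = 45.26 N.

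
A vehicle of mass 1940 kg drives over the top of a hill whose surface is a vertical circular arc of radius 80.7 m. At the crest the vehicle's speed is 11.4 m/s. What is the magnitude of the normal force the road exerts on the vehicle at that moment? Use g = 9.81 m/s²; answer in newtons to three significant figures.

15900 N

At the crest the centripetal acceleration points downward (toward the centre of the arc), so mg − N = mv²/r.
N = m(g − v²/r) = 1940 × (9.81 − (11.4)²/80.7) = 1940 × (9.81 − 1.610) = 1940 × 8.200 = 15910 N.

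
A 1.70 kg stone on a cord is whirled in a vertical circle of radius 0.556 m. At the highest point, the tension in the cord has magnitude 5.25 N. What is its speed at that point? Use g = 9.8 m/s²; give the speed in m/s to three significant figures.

2.68 m/s

At the top, T + mg = mv²/r, so v = √(r(T/m + g)) = √(0.556 × (5.25/1.70 + 9.8)) = √(0.556 × 12.89) = √7.166 = 2.677 m/s.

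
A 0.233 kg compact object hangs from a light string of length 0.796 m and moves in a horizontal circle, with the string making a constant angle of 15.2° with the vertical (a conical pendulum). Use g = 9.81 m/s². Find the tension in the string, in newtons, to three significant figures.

Vertically the bob has no acceleration, so T cosθ = mg.
T = mg/cosθ = 0.233 × 9.81 / cos 15.2° = 2.286/0.9650 = 2.369 N.

2.37 N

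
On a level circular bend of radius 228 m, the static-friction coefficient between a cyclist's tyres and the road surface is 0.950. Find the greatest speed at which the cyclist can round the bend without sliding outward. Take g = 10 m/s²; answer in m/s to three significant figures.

The only inward force on a level bend is static friction, so at the limit f_s = μ_s N = μ_s m g = m v²/r.
Mass cancels: v_max = √(μ_s g r) = √(0.950 × 10.0 × 228) = √2166 = 46.54 m/s.

46.5 m/s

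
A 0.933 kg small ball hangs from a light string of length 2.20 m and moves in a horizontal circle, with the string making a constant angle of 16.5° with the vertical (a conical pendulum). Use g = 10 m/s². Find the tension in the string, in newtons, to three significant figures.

Vertically the bob has no acceleration, so T cosθ = mg.
T = mg/cosθ = 0.933 × 10.0 / cos 16.5° = 9.330/0.9588 = 9.731 N.

9.73 N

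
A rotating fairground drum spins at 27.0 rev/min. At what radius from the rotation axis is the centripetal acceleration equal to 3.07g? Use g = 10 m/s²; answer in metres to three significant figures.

ω = 27.0 rev/min × 2π/60 = 2.827 rad/s.
a_c = ω²r = 3.07g ⇒ r = 3.07 × 10.0 / (2.827)² = 30.70/7.994 = 3.840 m.

3.84 m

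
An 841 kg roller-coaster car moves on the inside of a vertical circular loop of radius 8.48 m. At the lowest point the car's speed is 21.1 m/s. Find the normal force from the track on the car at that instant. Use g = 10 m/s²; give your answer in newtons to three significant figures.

52600 N

At the lowest point, N points up (toward the centre) and the weight mg points down (away from the centre), so the net inward force is N − mg = mv²/r.
N = m(v²/r + g) = 841 × ((21.1)²/8.48 + 10.0) = 841 × (52.50 + 10.0) = 841 × 62.50 = 52560 N.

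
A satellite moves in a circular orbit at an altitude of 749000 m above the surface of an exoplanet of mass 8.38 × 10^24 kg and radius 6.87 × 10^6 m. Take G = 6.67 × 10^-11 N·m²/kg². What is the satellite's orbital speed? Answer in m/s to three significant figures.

Orbital radius r = R + h = 6.87 × 10^6 + 749000 = 7.619 × 10^6 m.
Gravity supplies the centripetal force: G M m / r² = m v² / r, so v = √(GM/r).
v = √(6.67 × 10^-11 × 8.38 × 10^24 / 7.619 × 10^6) = √(7.336 × 10^7) = 8565 m/s.

8570 m/s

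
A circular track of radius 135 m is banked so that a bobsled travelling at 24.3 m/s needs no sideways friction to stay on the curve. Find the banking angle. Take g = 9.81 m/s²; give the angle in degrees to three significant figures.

For a frictionless banked turn: horizontally N sinθ = mv²/r and vertically N cosθ = mg.
Dividing: tanθ = v²/(r g) = (24.3)²/(135 × 9.81) = 590.5/1324 = 0.4459.
θ = arctan(0.4459) = 24.03°.

24.0°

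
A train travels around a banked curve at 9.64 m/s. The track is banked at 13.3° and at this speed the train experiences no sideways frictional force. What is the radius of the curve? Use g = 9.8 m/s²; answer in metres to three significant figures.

Frictionless banking: tanθ = v²/(rg), so r = v²/(g tanθ).
r = (9.64)²/(9.8 × tan 13.3°) = 92.93/(9.8 × 0.2364) = 92.93/2.317 = 40.11 m.

40.1 m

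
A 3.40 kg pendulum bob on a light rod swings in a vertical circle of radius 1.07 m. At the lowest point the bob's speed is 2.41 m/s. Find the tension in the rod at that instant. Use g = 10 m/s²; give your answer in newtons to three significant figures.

52.5 N

At the lowest point, T points up (toward the centre) and the weight mg points down (away from the centre), so the net inward force is T − mg = mv²/r.
T = m(v²/r + g) = 3.40 × ((2.41)²/1.07 + 10.0) = 3.40 × (5.428 + 10.0) = 3.40 × 15.43 = 52.46 N.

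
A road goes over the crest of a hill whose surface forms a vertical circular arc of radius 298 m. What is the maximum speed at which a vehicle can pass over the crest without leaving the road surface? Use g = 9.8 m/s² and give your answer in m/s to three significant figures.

54.0 m/s

At the crest the centre of the circle is below the vehicle, so the net downward (centripetal) force is mg − N = mv²/r.
The vehicle leaves the road when N → 0, giving v_max = √(g r) = √(9.8 × 298) = 54.04 m/s.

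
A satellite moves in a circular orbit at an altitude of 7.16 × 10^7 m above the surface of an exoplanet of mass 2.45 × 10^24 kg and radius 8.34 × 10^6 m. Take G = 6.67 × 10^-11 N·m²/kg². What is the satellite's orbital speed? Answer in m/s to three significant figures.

Orbital radius r = R + h = 8.34 × 10^6 + 7.16 × 10^7 = 7.994 × 10^7 m.
Gravity supplies the centripetal force: G M m / r² = m v² / r, so v = √(GM/r).
v = √(6.67 × 10^-11 × 2.45 × 10^24 / 7.994 × 10^7) = √(2.044 × 10^6) = 1430 m/s.

1430 m/s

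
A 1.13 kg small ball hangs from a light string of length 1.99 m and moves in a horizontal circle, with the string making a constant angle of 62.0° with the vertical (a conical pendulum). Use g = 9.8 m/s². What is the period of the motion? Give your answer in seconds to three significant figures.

r = L sinθ = 1.757 m. From T sinθ = mω²r and T cosθ = mg: tanθ = ω²r/g, so ω² = g tanθ / r = g/(L cosθ).
ω = √(g/(L cosθ)) = √(9.8/(1.99 × 0.4695)) = √10.49 = 3.239 rad/s.
Period = 2π/ω = 1.940 s.

1.94 s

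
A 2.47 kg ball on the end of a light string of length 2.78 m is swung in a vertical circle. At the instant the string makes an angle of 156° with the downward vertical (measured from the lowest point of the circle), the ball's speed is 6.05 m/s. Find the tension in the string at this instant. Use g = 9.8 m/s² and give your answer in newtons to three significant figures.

Take the radial direction toward the centre of the circle as positive. The component of the weight along the string toward the centre is −mg cos φ (φ measured from the bottom), so Newton's second law along the string gives T − mg cos φ = m v²/r.
cos 156° = -0.9135, so T = m(v²/r + g cos φ) = 2.47 × ((6.05)²/2.78 + 9.8 × -0.9135) = 2.47 × (13.17 + (-8.953)) = 2.47 × 4.214 = 10.41 N.

10.4 N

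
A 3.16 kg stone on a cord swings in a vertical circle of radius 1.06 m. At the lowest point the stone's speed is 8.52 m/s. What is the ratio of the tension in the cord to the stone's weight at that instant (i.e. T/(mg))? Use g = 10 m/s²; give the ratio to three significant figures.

At the bottom, T − mg = mv²/r, so T = m(v²/r + g) and T/(mg) = v²/(rg) + 1 = (8.52)²/(1.06 × 10.0) + 1 = 6.848 + 1 = 7.848.

7.85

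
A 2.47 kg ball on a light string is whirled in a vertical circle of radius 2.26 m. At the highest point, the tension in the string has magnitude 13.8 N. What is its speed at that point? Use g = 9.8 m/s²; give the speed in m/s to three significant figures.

At the top, T + mg = mv²/r, so v = √(r(T/m + g)) = √(2.26 × (13.8/2.47 + 9.8)) = √(2.26 × 15.39) = √34.77 = 5.897 m/s.

5.90 m/s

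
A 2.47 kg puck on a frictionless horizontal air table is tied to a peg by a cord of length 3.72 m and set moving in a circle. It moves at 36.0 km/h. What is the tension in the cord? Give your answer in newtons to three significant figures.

66.4 N

v = 36.0 km/h = 36.0/3.6 = 10.00 m/s.
The tension is the only horizontal force, so it supplies the full centripetal force: T = m v²/r = 2.47 × (10.00)²/3.72 = 2.47 × 100.0/3.72 = 66.40 N.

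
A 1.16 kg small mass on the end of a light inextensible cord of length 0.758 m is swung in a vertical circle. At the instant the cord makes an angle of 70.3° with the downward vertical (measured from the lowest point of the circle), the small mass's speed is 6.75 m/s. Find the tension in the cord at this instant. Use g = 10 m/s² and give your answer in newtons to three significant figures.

Take the radial direction toward the centre of the circle as positive. The component of the weight along the string toward the centre is −mg cos φ (φ measured from the bottom), so Newton's second law along the string gives T − mg cos φ = m v²/r.
cos 70.3° = 0.3371, so T = m(v²/r + g cos φ) = 1.16 × ((6.75)²/0.758 + 10.0 × 0.3371) = 1.16 × (60.11 + (3.371)) = 1.16 × 63.48 = 73.64 N.

73.6 N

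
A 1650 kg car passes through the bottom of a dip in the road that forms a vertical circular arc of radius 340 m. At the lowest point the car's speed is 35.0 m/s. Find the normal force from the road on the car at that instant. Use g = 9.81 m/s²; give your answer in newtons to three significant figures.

22100 N

At the lowest point, N points up (toward the centre) and the weight mg points down (away from the centre), so the net inward force is N − mg = mv²/r.
N = m(v²/r + g) = 1650 × ((35.0)²/340 + 9.81) = 1650 × (3.603 + 9.81) = 1650 × 13.41 = 22130 N.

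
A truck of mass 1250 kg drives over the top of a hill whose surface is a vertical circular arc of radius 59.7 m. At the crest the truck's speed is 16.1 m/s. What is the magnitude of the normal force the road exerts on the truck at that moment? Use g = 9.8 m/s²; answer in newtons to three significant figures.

At the crest the centripetal acceleration points downward (toward the centre of the arc), so mg − N = mv²/r.
N = m(g − v²/r) = 1250 × (9.8 − (16.1)²/59.7) = 1250 × (9.8 − 4.342) = 1250 × 5.458 = 6823 N.

6820 N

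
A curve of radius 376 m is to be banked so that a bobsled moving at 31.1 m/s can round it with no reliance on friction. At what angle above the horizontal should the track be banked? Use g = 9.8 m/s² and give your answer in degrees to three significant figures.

For a frictionless banked turn: horizontally N sinθ = mv²/r and vertically N cosθ = mg.
Dividing: tanθ = v²/(r g) = (31.1)²/(376 × 9.8) = 967.2/3685 = 0.2625.
θ = arctan(0.2625) = 14.71°.

14.7°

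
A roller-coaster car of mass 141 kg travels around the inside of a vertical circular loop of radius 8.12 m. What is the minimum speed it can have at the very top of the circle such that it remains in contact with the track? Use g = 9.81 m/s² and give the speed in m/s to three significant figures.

8.93 m/s

At the top, both weight mg and N point toward the centre: N + mg = mv²/r.
At minimum speed N → 0, so mg = mv_min²/r ⇒ v_min = √(g r) = √(9.81 × 8.12) = 8.925 m/s.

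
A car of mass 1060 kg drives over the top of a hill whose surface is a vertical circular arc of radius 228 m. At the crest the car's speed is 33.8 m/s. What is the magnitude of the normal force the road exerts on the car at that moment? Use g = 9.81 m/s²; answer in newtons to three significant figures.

5090 N

At the crest the centripetal acceleration points downward (toward the centre of the arc), so mg − N = mv²/r.
N = m(g − v²/r) = 1060 × (9.81 − (33.8)²/228) = 1060 × (9.81 − 5.011) = 1060 × 4.799 = 5087 N.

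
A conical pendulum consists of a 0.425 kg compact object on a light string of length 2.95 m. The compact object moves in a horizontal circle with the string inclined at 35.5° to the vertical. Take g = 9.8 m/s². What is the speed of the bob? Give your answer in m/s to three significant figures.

The radius of the circle is r = L sinθ = 2.95 × sin 35.5° = 1.713 m.
Horizontally T sinθ = mv²/r and vertically T cosθ = mg, so tanθ = v²/(rg).
v = √(r g tanθ) = √(1.713 × 9.8 × 0.7133) = √11.97 = 3.460 m/s.

3.46 m/s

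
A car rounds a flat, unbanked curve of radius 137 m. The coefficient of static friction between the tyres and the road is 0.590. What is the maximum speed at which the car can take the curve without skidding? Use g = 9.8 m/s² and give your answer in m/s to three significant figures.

Friction provides the centripetal force on a flat curve. At maximum speed it is at its limiting value: μ_s m g = m v²/r.
Mass cancels: v_max = √(μ_s g r) = √(0.590 × 9.8 × 137) = √792.1 = 28.14 m/s.

28.1 m/s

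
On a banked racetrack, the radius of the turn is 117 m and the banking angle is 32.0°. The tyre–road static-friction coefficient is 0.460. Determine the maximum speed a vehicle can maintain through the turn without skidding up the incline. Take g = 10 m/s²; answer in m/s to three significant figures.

At the maximum speed, friction acts down the slope at its limiting value f = μN. Radially (horizontal, toward centre): N sinθ + μN cosθ = mv²/r. Vertically: N cosθ − μN sinθ = mg.
Dividing: v² = r g (sinθ + μcosθ)/(cosθ − μsinθ).
sinθ + μcosθ = 0.5299 + 0.460×0.8480 = 0.9200; cosθ − μsinθ = 0.8480 − 0.460×0.5299 = 0.6043.
v² = 117 × 10.0 × 0.9200/0.6043 = 1781 m²/s², so v = 42.21 m/s.

42.2 m/s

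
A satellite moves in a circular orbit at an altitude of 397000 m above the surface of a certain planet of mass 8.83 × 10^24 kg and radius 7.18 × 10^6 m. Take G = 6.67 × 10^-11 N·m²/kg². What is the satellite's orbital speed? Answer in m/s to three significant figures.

Orbital radius r = R + h = 7.18 × 10^6 + 397000 = 7.577 × 10^6 m.
Gravity supplies the centripetal force: G M m / r² = m v² / r, so v = √(GM/r).
v = √(6.67 × 10^-11 × 8.83 × 10^24 / 7.577 × 10^6) = √(7.773 × 10^7) = 8816 m/s.

8820 m/s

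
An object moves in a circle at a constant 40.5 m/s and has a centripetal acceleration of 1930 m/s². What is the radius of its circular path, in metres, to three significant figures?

0.850 m

a_c = v²/r ⇒ r = v²/a_c = (40.5)²/1930 = 1640/1930 = 0.8499 m.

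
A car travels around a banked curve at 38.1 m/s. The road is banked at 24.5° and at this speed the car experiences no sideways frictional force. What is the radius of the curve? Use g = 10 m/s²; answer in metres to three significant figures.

Frictionless banking: tanθ = v²/(rg), so r = v²/(g tanθ).
r = (38.1)²/(10.0 × tan 24.5°) = 1452/(10.0 × 0.4557) = 1452/4.557 = 318.5 m.

319 m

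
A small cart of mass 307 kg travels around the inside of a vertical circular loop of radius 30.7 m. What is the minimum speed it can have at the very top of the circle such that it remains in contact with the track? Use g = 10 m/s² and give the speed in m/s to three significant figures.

At the top, both weight mg and N point toward the centre: N + mg = mv²/r.
At minimum speed N → 0, so mg = mv_min²/r ⇒ v_min = √(g r) = √(10.0 × 30.7) = 17.52 m/s.

17.5 m/s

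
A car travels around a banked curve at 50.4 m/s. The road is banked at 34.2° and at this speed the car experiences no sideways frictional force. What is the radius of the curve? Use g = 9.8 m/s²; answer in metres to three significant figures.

381 m

Frictionless banking: tanθ = v²/(rg), so r = v²/(g tanθ).
r = (50.4)²/(9.8 × tan 34.2°) = 2540/(9.8 × 0.6796) = 2540/6.660 = 381.4 m.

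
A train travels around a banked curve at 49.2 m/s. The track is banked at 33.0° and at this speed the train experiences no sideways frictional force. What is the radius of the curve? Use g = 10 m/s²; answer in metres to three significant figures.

Frictionless banking: tanθ = v²/(rg), so r = v²/(g tanθ).
r = (49.2)²/(10.0 × tan 33.0°) = 2421/(10.0 × 0.6494) = 2421/6.494 = 372.7 m.

373 m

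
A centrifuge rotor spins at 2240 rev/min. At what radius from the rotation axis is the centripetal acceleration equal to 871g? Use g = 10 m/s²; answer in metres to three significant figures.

0.158 m

ω = 2240 rev/min × 2π/60 = 234.6 rad/s.
a_c = ω²r = 871g ⇒ r = 871 × 10.0 / (234.6)² = 8710/55020 = 0.1583 m.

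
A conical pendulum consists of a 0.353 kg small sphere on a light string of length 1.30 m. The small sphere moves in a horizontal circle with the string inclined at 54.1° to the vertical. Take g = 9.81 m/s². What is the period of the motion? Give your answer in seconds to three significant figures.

r = L sinθ = 1.053 m. From T sinθ = mω²r and T cosθ = mg: tanθ = ω²r/g, so ω² = g tanθ / r = g/(L cosθ).
ω = √(g/(L cosθ)) = √(9.81/(1.30 × 0.5864)) = √12.87 = 3.587 rad/s.
Period = 2π/ω = 1.751 s.

1.75 s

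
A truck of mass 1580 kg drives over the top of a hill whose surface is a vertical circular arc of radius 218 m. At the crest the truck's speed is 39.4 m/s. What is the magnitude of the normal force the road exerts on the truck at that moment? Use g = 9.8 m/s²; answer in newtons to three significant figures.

At the crest the centripetal acceleration points downward (toward the centre of the arc), so mg − N = mv²/r.
N = m(g − v²/r) = 1580 × (9.8 − (39.4)²/218) = 1580 × (9.8 − 7.121) = 1580 × 2.679 = 4233 N.

4230 N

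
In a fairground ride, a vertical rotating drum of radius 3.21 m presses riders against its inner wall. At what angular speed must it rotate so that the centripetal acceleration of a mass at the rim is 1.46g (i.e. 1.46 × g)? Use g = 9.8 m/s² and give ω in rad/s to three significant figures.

Centripetal acceleration a_c = ω²r. Setting ω²r = 1.46g:
ω = √(1.46g / r) = √(1.46 × 9.8 / 3.21) = √4.457 = 2.111 rad/s.

2.11 rad/s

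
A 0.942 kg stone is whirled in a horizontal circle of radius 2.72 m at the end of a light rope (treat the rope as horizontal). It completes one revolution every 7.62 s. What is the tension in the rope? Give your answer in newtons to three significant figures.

v = 2πr/T = 2π × 2.72/7.62 = 2.243 m/s.
The tension is the only horizontal force, so it supplies the full centripetal force: T = m v²/r = 0.942 × (2.243)²/2.72 = 0.942 × 5.030/2.72 = 1.742 N.

1.74 N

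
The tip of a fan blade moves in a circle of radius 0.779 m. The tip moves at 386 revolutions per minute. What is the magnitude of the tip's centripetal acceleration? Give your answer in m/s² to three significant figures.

1270 m/s²

ω = 386 rev/min × 2π/60 = 40.42 rad/s, so v = ωr = 40.42 × 0.779 = 31.49 m/s.
a_c = v²/r = (31.49)²/0.779 = 991.5/0.779 = 1273 m/s².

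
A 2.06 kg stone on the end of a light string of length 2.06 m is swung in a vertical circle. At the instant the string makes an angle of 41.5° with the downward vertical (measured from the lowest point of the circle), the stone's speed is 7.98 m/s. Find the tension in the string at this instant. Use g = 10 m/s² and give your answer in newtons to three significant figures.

Take the radial direction toward the centre of the circle as positive. The component of the weight along the string toward the centre is −mg cos φ (φ measured from the bottom), so Newton's second law along the string gives T − mg cos φ = m v²/r.
cos 41.5° = 0.7490, so T = m(v²/r + g cos φ) = 2.06 × ((7.98)²/2.06 + 10.0 × 0.7490) = 2.06 × (30.91 + (7.490)) = 2.06 × 38.40 = 79.11 N.

79.1 N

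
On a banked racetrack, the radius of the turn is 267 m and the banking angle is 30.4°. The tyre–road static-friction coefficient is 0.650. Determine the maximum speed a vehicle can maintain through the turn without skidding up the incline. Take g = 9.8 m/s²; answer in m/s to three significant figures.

At the maximum speed, friction acts down the slope at its limiting value f = μN. Radially (horizontal, toward centre): N sinθ + μN cosθ = mv²/r. Vertically: N cosθ − μN sinθ = mg.
Dividing: v² = r g (sinθ + μcosθ)/(cosθ − μsinθ).
sinθ + μcosθ = 0.5060 + 0.650×0.8625 = 1.067; cosθ − μsinθ = 0.8625 − 0.650×0.5060 = 0.5336.
v² = 267 × 9.8 × 1.067/0.5336 = 5231 m²/s², so v = 72.32 m/s.

72.3 m/s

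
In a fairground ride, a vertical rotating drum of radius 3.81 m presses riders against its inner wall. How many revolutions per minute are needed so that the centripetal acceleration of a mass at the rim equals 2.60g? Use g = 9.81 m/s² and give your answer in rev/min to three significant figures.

24.7 rev/min

Require ω²r = 2.60g, so ω = √(2.60 × 9.81/3.81) = 2.587 rad/s.
In rev/min: ω × 60/(2π) = 2.587 × 60/(2π) = 24.71 rev/min.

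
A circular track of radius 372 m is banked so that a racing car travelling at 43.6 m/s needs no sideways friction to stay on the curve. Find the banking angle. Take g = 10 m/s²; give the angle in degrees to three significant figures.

For a frictionless banked turn: horizontally N sinθ = mv²/r and vertically N cosθ = mg.
Dividing: tanθ = v²/(r g) = (43.6)²/(372 × 10.0) = 1901/3720 = 0.5110.
θ = arctan(0.5110) = 27.07°.

27.1°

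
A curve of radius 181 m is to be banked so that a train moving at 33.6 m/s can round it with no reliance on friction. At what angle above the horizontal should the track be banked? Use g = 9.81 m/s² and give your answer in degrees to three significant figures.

For a frictionless banked turn: horizontally N sinθ = mv²/r and vertically N cosθ = mg.
Dividing: tanθ = v²/(r g) = (33.6)²/(181 × 9.81) = 1129/1776 = 0.6358.
θ = arctan(0.6358) = 32.45°.

32.4°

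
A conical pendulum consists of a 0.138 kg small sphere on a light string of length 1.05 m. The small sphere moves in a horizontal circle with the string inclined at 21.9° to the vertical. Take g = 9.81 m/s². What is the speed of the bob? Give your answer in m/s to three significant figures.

The radius of the circle is r = L sinθ = 1.05 × sin 21.9° = 0.3916 m.
Horizontally T sinθ = mv²/r and vertically T cosθ = mg, so tanθ = v²/(rg).
v = √(r g tanθ) = √(0.3916 × 9.81 × 0.4020) = √1.544 = 1.243 m/s.

1.24 m/s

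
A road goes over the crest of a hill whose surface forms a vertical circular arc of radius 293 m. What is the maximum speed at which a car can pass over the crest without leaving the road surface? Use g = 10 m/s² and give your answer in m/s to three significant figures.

At the crest the centre of the circle is below the car, so the net downward (centripetal) force is mg − N = mv²/r.
The car leaves the road when N → 0, giving v_max = √(g r) = √(10.0 × 293) = 54.13 m/s.

54.1 m/s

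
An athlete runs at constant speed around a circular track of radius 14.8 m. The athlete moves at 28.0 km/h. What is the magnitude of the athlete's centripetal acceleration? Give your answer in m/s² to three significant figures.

v = 28.0 km/h = 28.0/3.6 = 7.778 m/s.
a_c = v²/r = (7.778)²/14.8 = 60.49/14.8 = 4.087 m/s².

4.09 m/s²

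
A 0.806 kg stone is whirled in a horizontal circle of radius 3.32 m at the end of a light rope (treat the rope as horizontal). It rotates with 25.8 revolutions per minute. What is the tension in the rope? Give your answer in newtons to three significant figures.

19.5 N

ω = 25.8 rev/min × 2π/60 = 2.702 rad/s, so v = ωr = 2.702 × 3.32 = 8.970 m/s.
The tension is the only horizontal force, so it supplies the full centripetal force: T = m v²/r = 0.806 × (8.970)²/3.32 = 0.806 × 80.46/3.32 = 19.53 N.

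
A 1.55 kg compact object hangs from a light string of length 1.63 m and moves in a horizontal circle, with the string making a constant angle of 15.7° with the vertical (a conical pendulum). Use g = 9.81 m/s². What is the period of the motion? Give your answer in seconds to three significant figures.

r = L sinθ = 0.4411 m. From T sinθ = mω²r and T cosθ = mg: tanθ = ω²r/g, so ω² = g tanθ / r = g/(L cosθ).
ω = √(g/(L cosθ)) = √(9.81/(1.63 × 0.9627)) = √6.252 = 2.500 rad/s.
Period = 2π/ω = 2.513 s.

2.51 s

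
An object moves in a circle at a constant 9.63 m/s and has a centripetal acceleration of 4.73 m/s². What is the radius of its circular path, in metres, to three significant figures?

19.6 m

a_c = v²/r ⇒ r = v²/a_c = (9.63)²/4.73 = 92.74/4.73 = 19.61 m.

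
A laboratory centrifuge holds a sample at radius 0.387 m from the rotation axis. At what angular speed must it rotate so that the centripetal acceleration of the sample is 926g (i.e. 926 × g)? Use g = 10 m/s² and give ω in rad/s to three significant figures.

Centripetal acceleration a_c = ω²r. Setting ω²r = 926g:
ω = √(926g / r) = √(926 × 10.0 / 0.387) = √23930 = 154.7 rad/s.

155 rad/s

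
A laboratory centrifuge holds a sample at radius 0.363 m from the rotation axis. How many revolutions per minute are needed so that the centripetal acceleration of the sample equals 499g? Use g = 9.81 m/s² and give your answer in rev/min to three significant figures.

1110 rev/min

Require ω²r = 499g, so ω = √(499 × 9.81/0.363) = 116.1 rad/s.
In rev/min: ω × 60/(2π) = 116.1 × 60/(2π) = 1109 rev/min.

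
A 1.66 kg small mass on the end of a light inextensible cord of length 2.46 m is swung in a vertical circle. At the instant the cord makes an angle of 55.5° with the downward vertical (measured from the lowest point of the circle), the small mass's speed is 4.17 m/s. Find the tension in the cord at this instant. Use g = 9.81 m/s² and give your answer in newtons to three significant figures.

21.0 N

Take the radial direction toward the centre of the circle as positive. The component of the weight along the string toward the centre is −mg cos φ (φ measured from the bottom), so Newton's second law along the string gives T − mg cos φ = m v²/r.
cos 55.5° = 0.5664, so T = m(v²/r + g cos φ) = 1.66 × ((4.17)²/2.46 + 9.81 × 0.5664) = 1.66 × (7.069 + (5.556)) = 1.66 × 12.63 = 20.96 N.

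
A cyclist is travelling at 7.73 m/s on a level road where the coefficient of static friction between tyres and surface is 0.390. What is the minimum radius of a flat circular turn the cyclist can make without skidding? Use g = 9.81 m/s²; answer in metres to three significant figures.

15.6 m

At the limit, μ_s m g = m v²/r, so r_min = v²/(μ_s g) = (7.73)²/(0.390 × 9.81) = 59.75/3.826 = 15.62 m.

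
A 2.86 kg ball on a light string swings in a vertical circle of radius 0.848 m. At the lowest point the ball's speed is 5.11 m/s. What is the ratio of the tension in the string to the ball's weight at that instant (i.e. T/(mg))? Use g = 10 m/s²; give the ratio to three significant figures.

4.08

At the bottom, T − mg = mv²/r, so T = m(v²/r + g) and T/(mg) = v²/(rg) + 1 = (5.11)²/(0.848 × 10.0) + 1 = 3.079 + 1 = 4.079.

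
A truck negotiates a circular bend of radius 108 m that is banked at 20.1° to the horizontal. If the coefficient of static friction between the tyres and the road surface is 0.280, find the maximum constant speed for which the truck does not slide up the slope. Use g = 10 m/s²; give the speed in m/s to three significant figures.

27.9 m/s

At the maximum speed, friction acts down the slope at its limiting value f = μN. Radially (horizontal, toward centre): N sinθ + μN cosθ = mv²/r. Vertically: N cosθ − μN sinθ = mg.
Dividing: v² = r g (sinθ + μcosθ)/(cosθ − μsinθ).
sinθ + μcosθ = 0.3437 + 0.280×0.9391 = 0.6066; cosθ − μsinθ = 0.9391 − 0.280×0.3437 = 0.8429.
v² = 108 × 10.0 × 0.6066/0.8429 = 777.3 m²/s², so v = 27.88 m/s.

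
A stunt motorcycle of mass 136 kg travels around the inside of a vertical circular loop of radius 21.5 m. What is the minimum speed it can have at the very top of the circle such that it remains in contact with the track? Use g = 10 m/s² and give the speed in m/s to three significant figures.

At the top, both weight mg and N point toward the centre: N + mg = mv²/r.
At minimum speed N → 0, so mg = mv_min²/r ⇒ v_min = √(g r) = √(10.0 × 21.5) = 14.66 m/s.

14.7 m/s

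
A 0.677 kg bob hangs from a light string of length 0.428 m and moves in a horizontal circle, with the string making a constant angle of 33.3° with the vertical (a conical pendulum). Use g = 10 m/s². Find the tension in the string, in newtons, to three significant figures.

8.10 N

Vertically the bob has no acceleration, so T cosθ = mg.
T = mg/cosθ = 0.677 × 10.0 / cos 33.3° = 6.770/0.8358 = 8.100 N.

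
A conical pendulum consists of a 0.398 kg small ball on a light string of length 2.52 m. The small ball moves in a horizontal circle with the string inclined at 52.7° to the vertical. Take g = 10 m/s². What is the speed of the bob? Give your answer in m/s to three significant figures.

5.13 m/s

The radius of the circle is r = L sinθ = 2.52 × sin 52.7° = 2.005 m.
Horizontally T sinθ = mv²/r and vertically T cosθ = mg, so tanθ = v²/(rg).
v = √(r g tanθ) = √(2.005 × 10.0 × 1.313) = √26.31 = 5.130 m/s.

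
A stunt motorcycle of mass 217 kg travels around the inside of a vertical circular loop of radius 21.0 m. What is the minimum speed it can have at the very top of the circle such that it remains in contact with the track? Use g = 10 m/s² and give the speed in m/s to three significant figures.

14.5 m/s

At the highest point the centre is directly below, so both the weight and N act inward: N + mg = mv²/r.
At minimum speed N → 0, so mg = mv_min²/r ⇒ v_min = √(g r) = √(10.0 × 21.0) = 14.49 m/s.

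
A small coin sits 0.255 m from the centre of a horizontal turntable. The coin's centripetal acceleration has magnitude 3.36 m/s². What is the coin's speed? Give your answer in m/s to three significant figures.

0.926 m/s

a_c = v²/r ⇒ v = √(a_c · r) = √(3.36 × 0.255) = √0.8568 = 0.9256 m/s.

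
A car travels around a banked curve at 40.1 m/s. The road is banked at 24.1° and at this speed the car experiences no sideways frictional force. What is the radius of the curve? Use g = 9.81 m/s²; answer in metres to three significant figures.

Frictionless banking: tanθ = v²/(rg), so r = v²/(g tanθ).
r = (40.1)²/(9.81 × tan 24.1°) = 1608/(9.81 × 0.4473) = 1608/4.388 = 366.4 m.

366 m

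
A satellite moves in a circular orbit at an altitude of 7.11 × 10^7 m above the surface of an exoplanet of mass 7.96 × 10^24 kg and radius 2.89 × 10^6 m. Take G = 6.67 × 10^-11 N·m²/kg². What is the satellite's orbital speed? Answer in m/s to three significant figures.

Orbital radius r = R + h = 2.89 × 10^6 + 7.11 × 10^7 = 7.399 × 10^7 m.
Gravity supplies the centripetal force: G M m / r² = m v² / r, so v = √(GM/r).
v = √(6.67 × 10^-11 × 7.96 × 10^24 / 7.399 × 10^7) = √(7.176 × 10^6) = 2679 m/s.

2680 m/s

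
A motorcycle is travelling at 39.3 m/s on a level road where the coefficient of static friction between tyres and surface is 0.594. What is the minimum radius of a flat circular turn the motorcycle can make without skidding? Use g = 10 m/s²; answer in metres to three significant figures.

260 m

At the limit, μ_s m g = m v²/r, so r_min = v²/(μ_s g) = (39.3)²/(0.594 × 10.0) = 1544/5.940 = 260.0 m.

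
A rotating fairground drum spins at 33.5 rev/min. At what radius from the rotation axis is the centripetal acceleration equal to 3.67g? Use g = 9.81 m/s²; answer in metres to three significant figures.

2.93 m

ω = 33.5 rev/min × 2π/60 = 3.508 rad/s.
a_c = ω²r = 3.67g ⇒ r = 3.67 × 9.81 / (3.508)² = 36.00/12.31 = 2.925 m.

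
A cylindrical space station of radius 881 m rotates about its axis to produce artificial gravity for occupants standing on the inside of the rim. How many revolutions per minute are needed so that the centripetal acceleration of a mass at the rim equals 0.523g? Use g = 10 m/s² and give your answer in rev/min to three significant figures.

Require ω²r = 0.523g, so ω = √(0.523 × 10.0/881) = 0.07705 rad/s.
In rev/min: ω × 60/(2π) = 0.07705 × 60/(2π) = 0.7358 rev/min.

0.736 rev/min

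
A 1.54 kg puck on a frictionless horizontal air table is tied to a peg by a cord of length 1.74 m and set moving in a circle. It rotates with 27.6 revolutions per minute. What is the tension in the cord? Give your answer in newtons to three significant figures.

22.4 N

ω = 27.6 rev/min × 2π/60 = 2.890 rad/s, so v = ωr = 2.890 × 1.74 = 5.029 m/s.
The tension is the only horizontal force, so it supplies the full centripetal force: T = m v²/r = 1.54 × (5.029)²/1.74 = 1.54 × 25.29/1.74 = 22.38 N.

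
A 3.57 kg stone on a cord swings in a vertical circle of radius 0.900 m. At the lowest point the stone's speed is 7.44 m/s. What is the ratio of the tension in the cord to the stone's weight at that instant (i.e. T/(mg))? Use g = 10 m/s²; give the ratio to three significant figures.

7.15

At the bottom, T − mg = mv²/r, so T = m(v²/r + g) and T/(mg) = v²/(rg) + 1 = (7.44)²/(0.900 × 10.0) + 1 = 6.150 + 1 = 7.150.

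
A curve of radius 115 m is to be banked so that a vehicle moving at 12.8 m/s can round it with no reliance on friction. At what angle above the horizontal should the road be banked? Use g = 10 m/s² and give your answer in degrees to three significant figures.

With no friction, the horizontal component of the normal force provides the centripetal force: N sinθ = mv²/r, while N cosθ = mg vertically.
Dividing: tanθ = v²/(r g) = (12.8)²/(115 × 10.0) = 163.8/1150 = 0.1425.
θ = arctan(0.1425) = 8.108°.

8.11°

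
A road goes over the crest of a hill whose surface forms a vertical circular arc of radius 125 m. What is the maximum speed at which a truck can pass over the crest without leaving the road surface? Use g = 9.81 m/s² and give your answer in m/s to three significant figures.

At the crest the centre of the circle is below the truck, so the net downward (centripetal) force is mg − N = mv²/r.
The truck leaves the road when N → 0, giving v_max = √(g r) = √(9.81 × 125) = 35.02 m/s.

35.0 m/s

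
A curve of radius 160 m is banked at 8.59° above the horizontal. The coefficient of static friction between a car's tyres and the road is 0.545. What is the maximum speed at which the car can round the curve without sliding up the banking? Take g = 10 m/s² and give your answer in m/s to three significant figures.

At the maximum speed, friction acts down the slope at its limiting value f = μN. Radially (horizontal, toward centre): N sinθ + μN cosθ = mv²/r. Vertically: N cosθ − μN sinθ = mg.
Dividing: v² = r g (sinθ + μcosθ)/(cosθ − μsinθ).
sinθ + μcosθ = 0.1494 + 0.545×0.9888 = 0.6882; cosθ − μsinθ = 0.9888 − 0.545×0.1494 = 0.9074.
v² = 160 × 10.0 × 0.6882/0.9074 = 1214 m²/s², so v = 34.84 m/s.

34.8 m/s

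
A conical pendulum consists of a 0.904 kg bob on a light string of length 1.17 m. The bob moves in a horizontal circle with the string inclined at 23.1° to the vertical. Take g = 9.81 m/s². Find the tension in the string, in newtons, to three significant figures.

Vertically the bob has no acceleration, so T cosθ = mg.
T = mg/cosθ = 0.904 × 9.81 / cos 23.1° = 8.868/0.9198 = 9.641 N.

9.64 N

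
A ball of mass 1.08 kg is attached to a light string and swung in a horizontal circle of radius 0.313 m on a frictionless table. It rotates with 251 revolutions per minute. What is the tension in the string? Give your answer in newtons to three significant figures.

234 N

ω = 251 rev/min × 2π/60 = 26.28 rad/s, so v = ωr = 26.28 × 0.313 = 8.227 m/s.
The tension is the only horizontal force, so it supplies the full centripetal force: T = m v²/r = 1.08 × (8.227)²/0.313 = 1.08 × 67.69/0.313 = 233.5 N.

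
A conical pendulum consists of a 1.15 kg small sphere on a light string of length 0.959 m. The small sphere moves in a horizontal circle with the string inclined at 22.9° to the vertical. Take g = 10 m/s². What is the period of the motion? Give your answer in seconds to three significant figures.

1.87 s

r = L sinθ = 0.3732 m. From T sinθ = mω²r and T cosθ = mg: tanθ = ω²r/g, so ω² = g tanθ / r = g/(L cosθ).
ω = √(g/(L cosθ)) = √(10.0/(0.959 × 0.9212)) = √11.32 = 3.364 rad/s.
Period = 2π/ω = 1.868 s.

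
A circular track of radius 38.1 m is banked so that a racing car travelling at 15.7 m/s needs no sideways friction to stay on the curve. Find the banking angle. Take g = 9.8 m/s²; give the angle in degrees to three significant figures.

33.4°

With no friction, the horizontal component of the normal force provides the centripetal force: N sinθ = mv²/r, while N cosθ = mg vertically.
Dividing: tanθ = v²/(r g) = (15.7)²/(38.1 × 9.8) = 246.5/373.4 = 0.6602.
θ = arctan(0.6602) = 33.43°.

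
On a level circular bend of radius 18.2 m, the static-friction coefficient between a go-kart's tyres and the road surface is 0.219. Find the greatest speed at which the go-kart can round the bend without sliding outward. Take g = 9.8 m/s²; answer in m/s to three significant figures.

6.25 m/s

The only inward force on a level bend is static friction, so at the limit f_s = μ_s N = μ_s m g = m v²/r.
Mass cancels: v_max = √(μ_s g r) = √(0.219 × 9.8 × 18.2) = √39.06 = 6.250 m/s.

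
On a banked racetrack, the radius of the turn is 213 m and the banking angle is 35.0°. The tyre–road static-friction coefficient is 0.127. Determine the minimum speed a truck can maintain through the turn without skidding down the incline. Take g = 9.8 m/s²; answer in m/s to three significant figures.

At the minimum speed, friction acts up the slope at its limiting value f = μN. Radially (horizontal, toward centre): N sinθ − μN cosθ = mv²/r. Vertically: N cosθ + μN sinθ = mg.
Dividing: v² = r g (sinθ − μcosθ)/(cosθ + μsinθ).
sinθ − μcosθ = 0.5736 − 0.127×0.8192 = 0.4695; cosθ + μsinθ = 0.8192 + 0.127×0.5736 = 0.8920.
v² = 213 × 9.8 × 0.4695/0.8920 = 1099 m²/s², so v = 33.15 m/s.

33.1 m/s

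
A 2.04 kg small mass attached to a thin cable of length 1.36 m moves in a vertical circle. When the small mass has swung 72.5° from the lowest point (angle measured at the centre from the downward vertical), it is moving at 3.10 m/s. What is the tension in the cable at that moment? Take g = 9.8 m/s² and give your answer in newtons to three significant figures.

Take the radial direction toward the centre of the circle as positive. The component of the weight along the string toward the centre is −mg cos φ (φ measured from the bottom), so Newton's second law along the string gives T − mg cos φ = m v²/r.
cos 72.5° = 0.3007, so T = m(v²/r + g cos φ) = 2.04 × ((3.10)²/1.36 + 9.8 × 0.3007) = 2.04 × (7.066 + (2.947)) = 2.04 × 10.01 = 20.43 N.

20.4 N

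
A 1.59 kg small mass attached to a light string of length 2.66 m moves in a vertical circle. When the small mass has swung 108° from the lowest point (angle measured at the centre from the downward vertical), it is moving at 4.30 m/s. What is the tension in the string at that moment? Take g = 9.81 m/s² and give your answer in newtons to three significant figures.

Take the radial direction toward the centre of the circle as positive. The component of the weight along the string toward the centre is −mg cos φ (φ measured from the bottom), so Newton's second law along the string gives T − mg cos φ = m v²/r.
cos 108° = -0.3090, so T = m(v²/r + g cos φ) = 1.59 × ((4.30)²/2.66 + 9.81 × -0.3090) = 1.59 × (6.951 + (-3.031)) = 1.59 × 3.920 = 6.232 N.

6.23 N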